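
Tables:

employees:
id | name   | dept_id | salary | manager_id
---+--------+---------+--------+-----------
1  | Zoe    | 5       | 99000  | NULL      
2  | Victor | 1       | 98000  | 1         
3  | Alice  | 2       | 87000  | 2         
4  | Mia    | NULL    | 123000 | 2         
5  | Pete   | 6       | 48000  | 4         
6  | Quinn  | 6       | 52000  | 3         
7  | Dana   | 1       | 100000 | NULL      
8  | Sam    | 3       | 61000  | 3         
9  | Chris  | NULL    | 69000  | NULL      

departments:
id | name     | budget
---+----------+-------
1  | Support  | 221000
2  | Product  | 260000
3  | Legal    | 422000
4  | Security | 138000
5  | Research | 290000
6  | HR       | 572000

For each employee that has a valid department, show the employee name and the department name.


INNER JOIN keeps only employees rows whose dept_id matches an id in departments. Walk through each employee:
  - employee 1 (Zoe): dept_id=5 -> matches Research
  - employee 2 (Victor): dept_id=1 -> matches Support
  - employee 3 (Alice): dept_id=2 -> matches Product
  - employee 4 (Mia): dept_id=NULL, no match -> dropped
  - employee 5 (Pete): dept_id=6 -> matches HR
  - employee 6 (Quinn): dept_id=6 -> matches HR
  - employee 7 (Dana): dept_id=1 -> matches Support
  - employee 8 (Sam): dept_id=3 -> matches Legal
  - employee 9 (Chris): dept_id=NULL, no match -> dropped
So 2 of 9 rows are dropped.

SQL:
SELECT a.name, b.name AS department
FROM employees a
INNER JOIN departments b ON a.dept_id = b.id

Result:
name   | department
-------+-----------
Zoe    | Research  
Victor | Support   
Alice  | Product   
Pete   | HR        
Quinn  | HR        
Dana   | Support   
Sam    | Legal     


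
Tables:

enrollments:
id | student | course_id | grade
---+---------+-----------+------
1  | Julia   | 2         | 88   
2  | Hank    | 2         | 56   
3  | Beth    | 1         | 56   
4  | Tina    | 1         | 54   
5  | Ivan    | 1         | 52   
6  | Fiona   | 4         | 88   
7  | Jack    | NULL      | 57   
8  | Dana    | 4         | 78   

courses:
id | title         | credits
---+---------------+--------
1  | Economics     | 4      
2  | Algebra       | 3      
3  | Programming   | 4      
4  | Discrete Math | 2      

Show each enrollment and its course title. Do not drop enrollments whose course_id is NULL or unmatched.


LEFT JOIN keeps every row from enrollments (the left table); where course_id has no match in courses, the course columns become NULL. Walk through each enrollment:
  - enrollment 1 (Julia): course_id=2 -> matches Algebra
  - enrollment 2 (Hank): course_id=2 -> matches Algebra
  - enrollment 3 (Beth): course_id=1 -> matches Economics
  - enrollment 4 (Tina): course_id=1 -> matches Economics
  - enrollment 5 (Ivan): course_id=1 -> matches Economics
  - enrollment 6 (Fiona): course_id=4 -> matches Discrete Math
  - enrollment 7 (Jack): course_id=NULL, no match -> kept with NULL
  - enrollment 8 (Dana): course_id=4 -> matches Discrete Math
All 8 rows appear; 1 has NULL course.

SQL:
SELECT a.student, b.title AS course
FROM enrollments a
LEFT JOIN courses b ON a.course_id = b.id

Result:
student | course       
--------+--------------
Julia   | Algebra      
Hank    | Algebra      
Beth    | Economics    
Tina    | Economics    
Ivan    | Economics    
Fiona   | Discrete Math
Jack    | NULL         
Dana    | Discrete Math


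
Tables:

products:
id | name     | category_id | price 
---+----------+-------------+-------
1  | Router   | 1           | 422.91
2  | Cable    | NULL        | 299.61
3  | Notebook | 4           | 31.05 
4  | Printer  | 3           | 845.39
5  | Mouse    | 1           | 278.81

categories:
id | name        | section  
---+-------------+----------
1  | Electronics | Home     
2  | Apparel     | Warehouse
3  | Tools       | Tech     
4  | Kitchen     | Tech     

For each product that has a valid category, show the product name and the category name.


INNER JOIN keeps only products rows whose category_id matches an id in categories. Walk through each product:
  - product 1 (Router): category_id=1 -> matches Electronics
  - product 2 (Cable): category_id=NULL, no match -> dropped
  - product 3 (Notebook): category_id=4 -> matches Kitchen
  - product 4 (Printer): category_id=3 -> matches Tools
  - product 5 (Mouse): category_id=1 -> matches Electronics
So 1 of 5 rows is dropped.

SQL:
SELECT a.name, b.name AS category
FROM products a
INNER JOIN categories b ON a.category_id = b.id

Result:
name     | category   
---------+------------
Router   | Electronics
Notebook | Kitchen    
Printer  | Tools      
Mouse    | Electronics


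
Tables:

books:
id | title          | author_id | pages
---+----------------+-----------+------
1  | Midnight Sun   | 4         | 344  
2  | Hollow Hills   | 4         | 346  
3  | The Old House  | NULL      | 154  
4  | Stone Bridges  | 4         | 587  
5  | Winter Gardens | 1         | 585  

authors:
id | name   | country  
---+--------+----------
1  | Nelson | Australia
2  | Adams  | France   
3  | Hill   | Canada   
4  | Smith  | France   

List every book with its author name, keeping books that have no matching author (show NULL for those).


LEFT JOIN keeps every row from books (the left table); where author_id has no match in authors, the author columns become NULL. Walk through each book:
  - book 1 (Midnight Sun): author_id=4 -> matches Smith
  - book 2 (Hollow Hills): author_id=4 -> matches Smith
  - book 3 (The Old House): author_id=NULL, no match -> kept with NULL
  - book 4 (Stone Bridges): author_id=4 -> matches Smith
  - book 5 (Winter Gardens): author_id=1 -> matches Nelson
All 5 rows appear; 1 has NULL author.

SQL:
SELECT a.title, b.name AS author
FROM books a
LEFT JOIN authors b ON a.author_id = b.id

Result:
title          | author
---------------+-------
Midnight Sun   | Smith 
Hollow Hills   | Smith 
The Old House  | NULL  
Stone Bridges  | Smith 
Winter Gardens | Nelson


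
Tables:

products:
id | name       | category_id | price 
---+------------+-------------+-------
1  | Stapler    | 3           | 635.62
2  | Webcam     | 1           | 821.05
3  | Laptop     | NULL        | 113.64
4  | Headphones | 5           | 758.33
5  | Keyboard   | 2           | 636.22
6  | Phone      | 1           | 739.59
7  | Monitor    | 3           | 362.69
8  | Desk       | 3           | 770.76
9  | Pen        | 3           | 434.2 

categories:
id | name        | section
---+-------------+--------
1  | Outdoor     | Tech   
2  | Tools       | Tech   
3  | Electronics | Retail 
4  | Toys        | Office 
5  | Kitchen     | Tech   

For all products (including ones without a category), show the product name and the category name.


LEFT JOIN keeps every row from products (the left table); where category_id has no match in categories, the category columns become NULL. Walk through each product:
  - product 1 (Stapler): category_id=3 -> matches Electronics
  - product 2 (Webcam): category_id=1 -> matches Outdoor
  - product 3 (Laptop): category_id=NULL, no match -> kept with NULL
  - product 4 (Headphones): category_id=5 -> matches Kitchen
  - product 5 (Keyboard): category_id=2 -> matches Tools
  - product 6 (Phone): category_id=1 -> matches Outdoor
  - product 7 (Monitor): category_id=3 -> matches Electronics
  - product 8 (Desk): category_id=3 -> matches Electronics
  - product 9 (Pen): category_id=3 -> matches Electronics
All 9 rows appear; 1 has NULL category.

SQL:
SELECT a.name, b.name AS category
FROM products a
LEFT JOIN categories b ON a.category_id = b.id

Result:
name       | category   
-----------+------------
Stapler    | Electronics
Webcam     | Outdoor    
Laptop     | NULL       
Headphones | Kitchen    
Keyboard   | Tools      
Phone      | Outdoor    
Monitor    | Electronics
Desk       | Electronics
Pen        | Electronics


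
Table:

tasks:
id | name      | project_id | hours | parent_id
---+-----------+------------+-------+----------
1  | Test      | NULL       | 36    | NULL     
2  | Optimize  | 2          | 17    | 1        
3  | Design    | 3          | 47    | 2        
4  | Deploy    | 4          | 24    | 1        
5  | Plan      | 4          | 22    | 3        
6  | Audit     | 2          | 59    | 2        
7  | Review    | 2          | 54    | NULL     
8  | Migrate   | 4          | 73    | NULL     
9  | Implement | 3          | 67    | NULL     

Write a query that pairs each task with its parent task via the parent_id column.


This is a self-join: tasks is joined to a second copy of itself, matching each row's parent_id to another row's id. Use LEFT JOIN so rows with parent_id=NULL are kept.
  - task 1 (Test): parent_id=NULL -> NULL
  - task 2 (Optimize): parent_id=1 -> Test
  - task 3 (Design): parent_id=2 -> Optimize
  - task 4 (Deploy): parent_id=1 -> Test
  - task 5 (Plan): parent_id=3 -> Design
  - task 6 (Audit): parent_id=2 -> Optimize
  - task 7 (Review): parent_id=NULL -> NULL
  - task 8 (Migrate): parent_id=NULL -> NULL
  - task 9 (Implement): parent_id=NULL -> NULL

SQL:
SELECT a.name AS item, b.name AS parent
FROM tasks a
LEFT JOIN tasks b ON a.parent_id = b.id

Result:
item      | parent  
----------+---------
Test      | NULL    
Optimize  | Test    
Design    | Optimize
Deploy    | Test    
Plan      | Design  
Audit     | Optimize
Review    | NULL    
Migrate   | NULL    
Implement | NULL    


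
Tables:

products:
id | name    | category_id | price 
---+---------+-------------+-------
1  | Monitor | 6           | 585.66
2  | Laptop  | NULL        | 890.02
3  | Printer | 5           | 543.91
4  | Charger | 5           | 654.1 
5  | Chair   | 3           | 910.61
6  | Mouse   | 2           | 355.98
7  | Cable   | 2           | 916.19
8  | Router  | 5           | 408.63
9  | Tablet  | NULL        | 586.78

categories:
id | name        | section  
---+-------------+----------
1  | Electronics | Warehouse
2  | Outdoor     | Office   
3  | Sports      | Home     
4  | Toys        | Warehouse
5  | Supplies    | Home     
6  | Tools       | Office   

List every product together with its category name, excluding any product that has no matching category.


INNER JOIN keeps only products rows whose category_id matches an id in categories. Walk through each product:
  - product 1 (Monitor): category_id=6 -> matches Tools
  - product 2 (Laptop): category_id=NULL, no match -> dropped
  - product 3 (Printer): category_id=5 -> matches Supplies
  - product 4 (Charger): category_id=5 -> matches Supplies
  - product 5 (Chair): category_id=3 -> matches Sports
  - product 6 (Mouse): category_id=2 -> matches Outdoor
  - product 7 (Cable): category_id=2 -> matches Outdoor
  - product 8 (Router): category_id=5 -> matches Supplies
  - product 9 (Tablet): category_id=NULL, no match -> dropped
So 2 of 9 rows are dropped.

SQL:
SELECT a.name, b.name AS category
FROM products a
INNER JOIN categories b ON a.category_id = b.id

Result:
name    | category
--------+---------
Monitor | Tools   
Printer | Supplies
Charger | Supplies
Chair   | Sports  
Mouse   | Outdoor 
Cable   | Outdoor 
Router  | Supplies


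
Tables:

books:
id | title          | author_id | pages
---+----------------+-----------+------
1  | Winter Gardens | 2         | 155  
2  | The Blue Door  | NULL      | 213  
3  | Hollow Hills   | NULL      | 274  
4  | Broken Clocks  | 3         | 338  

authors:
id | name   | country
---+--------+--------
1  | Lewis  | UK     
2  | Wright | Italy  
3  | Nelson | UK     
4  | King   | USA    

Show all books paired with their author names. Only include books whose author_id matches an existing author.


INNER JOIN keeps only books rows whose author_id matches an id in authors. Walk through each book:
  - book 1 (Winter Gardens): author_id=2 -> matches Wright
  - book 2 (The Blue Door): author_id=NULL, no match -> dropped
  - book 3 (Hollow Hills): author_id=NULL, no match -> dropped
  - book 4 (Broken Clocks): author_id=3 -> matches Nelson
So 2 of 4 rows are dropped.

SQL:
SELECT a.title, b.name AS author
FROM books a
INNER JOIN authors b ON a.author_id = b.id

Result:
title          | author
---------------+-------
Winter Gardens | Wright
Broken Clocks  | Nelson


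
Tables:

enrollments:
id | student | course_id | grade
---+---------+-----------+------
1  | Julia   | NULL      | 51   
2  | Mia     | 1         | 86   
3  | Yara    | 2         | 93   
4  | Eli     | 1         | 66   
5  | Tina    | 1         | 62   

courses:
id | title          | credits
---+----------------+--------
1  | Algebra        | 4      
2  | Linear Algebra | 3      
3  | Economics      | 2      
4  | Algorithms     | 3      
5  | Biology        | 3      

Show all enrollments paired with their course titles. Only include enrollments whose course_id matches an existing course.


INNER JOIN keeps only enrollments rows whose course_id matches an id in courses. Walk through each enrollment:
  - enrollment 1 (Julia): course_id=NULL, no match -> dropped
  - enrollment 2 (Mia): course_id=1 -> matches Algebra
  - enrollment 3 (Yara): course_id=2 -> matches Linear Algebra
  - enrollment 4 (Eli): course_id=1 -> matches Algebra
  - enrollment 5 (Tina): course_id=1 -> matches Algebra
So 1 of 5 rows is dropped.

SQL:
SELECT a.student, b.title AS course
FROM enrollments a
INNER JOIN courses b ON a.course_id = b.id

Result:
student | course        
--------+---------------
Mia     | Algebra       
Yara    | Linear Algebra
Eli     | Algebra       
Tina    | Algebra       


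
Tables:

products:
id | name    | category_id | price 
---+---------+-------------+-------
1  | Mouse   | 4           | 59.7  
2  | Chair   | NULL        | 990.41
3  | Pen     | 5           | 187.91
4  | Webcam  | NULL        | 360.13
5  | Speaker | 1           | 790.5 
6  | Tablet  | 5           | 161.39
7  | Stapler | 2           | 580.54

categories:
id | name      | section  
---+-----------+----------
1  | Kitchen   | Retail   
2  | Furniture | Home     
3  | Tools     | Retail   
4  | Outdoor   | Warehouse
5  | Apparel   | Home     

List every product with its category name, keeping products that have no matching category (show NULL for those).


LEFT JOIN keeps every row from products (the left table); where category_id has no match in categories, the category columns become NULL. Walk through each product:
  - product 1 (Mouse): category_id=4 -> matches Outdoor
  - product 2 (Chair): category_id=NULL, no match -> kept with NULL
  - product 3 (Pen): category_id=5 -> matches Apparel
  - product 4 (Webcam): category_id=NULL, no match -> kept with NULL
  - product 5 (Speaker): category_id=1 -> matches Kitchen
  - product 6 (Tablet): category_id=5 -> matches Apparel
  - product 7 (Stapler): category_id=2 -> matches Furniture
All 7 rows appear; 2 have NULL category.

SQL:
SELECT a.name, b.name AS category
FROM products a
LEFT JOIN categories b ON a.category_id = b.id

Result:
name    | category 
--------+----------
Mouse   | Outdoor  
Chair   | NULL     
Pen     | Apparel  
Webcam  | NULL     
Speaker | Kitchen  
Tablet  | Apparel  
Stapler | Furniture


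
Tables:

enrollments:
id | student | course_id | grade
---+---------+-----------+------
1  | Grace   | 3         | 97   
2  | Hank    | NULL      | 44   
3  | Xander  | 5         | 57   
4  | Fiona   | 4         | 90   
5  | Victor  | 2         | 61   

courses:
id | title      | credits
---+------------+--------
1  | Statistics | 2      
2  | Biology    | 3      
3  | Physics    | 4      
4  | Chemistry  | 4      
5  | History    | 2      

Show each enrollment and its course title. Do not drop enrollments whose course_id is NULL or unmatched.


LEFT JOIN keeps every row from enrollments (the left table); where course_id has no match in courses, the course columns become NULL. Walk through each enrollment:
  - enrollment 1 (Grace): course_id=3 -> matches Physics
  - enrollment 2 (Hank): course_id=NULL, no match -> kept with NULL
  - enrollment 3 (Xander): course_id=5 -> matches History
  - enrollment 4 (Fiona): course_id=4 -> matches Chemistry
  - enrollment 5 (Victor): course_id=2 -> matches Biology
All 5 rows appear; 1 has NULL course.

SQL:
SELECT a.student, b.title AS course
FROM enrollments a
LEFT JOIN courses b ON a.course_id = b.id

Result:
student | course   
--------+----------
Grace   | Physics  
Hank    | NULL     
Xander  | History  
Fiona   | Chemistry
Victor  | Biology  


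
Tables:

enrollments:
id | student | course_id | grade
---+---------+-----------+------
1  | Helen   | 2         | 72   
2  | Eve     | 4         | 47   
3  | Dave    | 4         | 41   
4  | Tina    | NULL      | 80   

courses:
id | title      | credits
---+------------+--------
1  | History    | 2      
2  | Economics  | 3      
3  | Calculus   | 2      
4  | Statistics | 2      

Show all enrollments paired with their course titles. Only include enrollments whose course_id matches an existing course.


INNER JOIN keeps only enrollments rows whose course_id matches an id in courses. Walk through each enrollment:
  - enrollment 1 (Helen): course_id=2 -> matches Economics
  - enrollment 2 (Eve): course_id=4 -> matches Statistics
  - enrollment 3 (Dave): course_id=4 -> matches Statistics
  - enrollment 4 (Tina): course_id=NULL, no match -> dropped
So 1 of 4 rows is dropped.

SQL:
SELECT a.student, b.title AS course
FROM enrollments a
INNER JOIN courses b ON a.course_id = b.id

Result:
student | course    
--------+-----------
Helen   | Economics 
Eve     | Statistics
Dave    | Statistics


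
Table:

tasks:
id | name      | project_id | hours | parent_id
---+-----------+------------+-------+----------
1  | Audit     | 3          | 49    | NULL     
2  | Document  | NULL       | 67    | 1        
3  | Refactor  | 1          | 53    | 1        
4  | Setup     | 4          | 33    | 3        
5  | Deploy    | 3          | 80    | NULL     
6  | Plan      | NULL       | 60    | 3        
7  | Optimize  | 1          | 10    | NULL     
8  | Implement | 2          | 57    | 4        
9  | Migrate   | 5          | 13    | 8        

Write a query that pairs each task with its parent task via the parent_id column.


This is a self-join: tasks is joined to a second copy of itself, matching each row's parent_id to another row's id. Use LEFT JOIN so rows with parent_id=NULL are kept.
  - task 1 (Audit): parent_id=NULL -> NULL
  - task 2 (Document): parent_id=1 -> Audit
  - task 3 (Refactor): parent_id=1 -> Audit
  - task 4 (Setup): parent_id=3 -> Refactor
  - task 5 (Deploy): parent_id=NULL -> NULL
  - task 6 (Plan): parent_id=3 -> Refactor
  - task 7 (Optimize): parent_id=NULL -> NULL
  - task 8 (Implement): parent_id=4 -> Setup
  - task 9 (Migrate): parent_id=8 -> Implement

SQL:
SELECT a.name AS item, b.name AS parent
FROM tasks a
LEFT JOIN tasks b ON a.parent_id = b.id

Result:
item      | parent   
----------+----------
Audit     | NULL     
Document  | Audit    
Refactor  | Audit    
Setup     | Refactor 
Deploy    | NULL     
Plan      | Refactor 
Optimize  | NULL     
Implement | Setup    
Migrate   | Implement


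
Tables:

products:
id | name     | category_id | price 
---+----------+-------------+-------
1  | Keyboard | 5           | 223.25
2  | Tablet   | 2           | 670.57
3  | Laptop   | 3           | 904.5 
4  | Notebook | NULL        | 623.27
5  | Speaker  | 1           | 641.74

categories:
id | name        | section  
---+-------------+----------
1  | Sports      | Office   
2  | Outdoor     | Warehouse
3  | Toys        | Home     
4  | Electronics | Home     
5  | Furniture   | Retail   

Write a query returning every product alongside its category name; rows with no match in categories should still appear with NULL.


LEFT JOIN keeps every row from products (the left table); where category_id has no match in categories, the category columns become NULL. Walk through each product:
  - product 1 (Keyboard): category_id=5 -> matches Furniture
  - product 2 (Tablet): category_id=2 -> matches Outdoor
  - product 3 (Laptop): category_id=3 -> matches Toys
  - product 4 (Notebook): category_id=NULL, no match -> kept with NULL
  - product 5 (Speaker): category_id=1 -> matches Sports
All 5 rows appear; 1 has NULL category.

SQL:
SELECT a.name, b.name AS category
FROM products a
LEFT JOIN categories b ON a.category_id = b.id

Result:
name     | category 
---------+----------
Keyboard | Furniture
Tablet   | Outdoor  
Laptop   | Toys     
Notebook | NULL     
Speaker  | Sports   


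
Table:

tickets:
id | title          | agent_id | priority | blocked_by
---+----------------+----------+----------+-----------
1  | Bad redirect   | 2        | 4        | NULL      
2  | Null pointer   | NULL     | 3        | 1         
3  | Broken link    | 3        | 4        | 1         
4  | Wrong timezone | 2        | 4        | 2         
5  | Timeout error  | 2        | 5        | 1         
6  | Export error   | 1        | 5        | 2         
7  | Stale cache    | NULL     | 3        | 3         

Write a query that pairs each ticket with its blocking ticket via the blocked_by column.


This is a self-join: tickets is joined to a second copy of itself, matching each row's blocked_by to another row's id. Use LEFT JOIN so rows with blocked_by=NULL are kept.
  - ticket 1 (Bad redirect): blocked_by=NULL -> NULL
  - ticket 2 (Null pointer): blocked_by=1 -> Bad redirect
  - ticket 3 (Broken link): blocked_by=1 -> Bad redirect
  - ticket 4 (Wrong timezone): blocked_by=2 -> Null pointer
  - ticket 5 (Timeout error): blocked_by=1 -> Bad redirect
  - ticket 6 (Export error): blocked_by=2 -> Null pointer
  - ticket 7 (Stale cache): blocked_by=3 -> Broken link

SQL:
SELECT a.title AS item, b.title AS blocked_by
FROM tickets a
LEFT JOIN tickets b ON a.blocked_by = b.id

Result:
item           | blocked_by  
---------------+-------------
Bad redirect   | NULL        
Null pointer   | Bad redirect
Broken link    | Bad redirect
Wrong timezone | Null pointer
Timeout error  | Bad redirect
Export error   | Null pointer
Stale cache    | Broken link 


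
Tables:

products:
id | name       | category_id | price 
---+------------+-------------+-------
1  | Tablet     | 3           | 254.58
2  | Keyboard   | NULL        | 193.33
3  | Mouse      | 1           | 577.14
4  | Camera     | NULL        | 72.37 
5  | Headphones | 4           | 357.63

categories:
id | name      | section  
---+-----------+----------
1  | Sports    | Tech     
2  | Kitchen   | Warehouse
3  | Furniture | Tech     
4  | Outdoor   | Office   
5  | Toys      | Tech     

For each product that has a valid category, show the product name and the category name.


INNER JOIN keeps only products rows whose category_id matches an id in categories. Walk through each product:
  - product 1 (Tablet): category_id=3 -> matches Furniture
  - product 2 (Keyboard): category_id=NULL, no match -> dropped
  - product 3 (Mouse): category_id=1 -> matches Sports
  - product 4 (Camera): category_id=NULL, no match -> dropped
  - product 5 (Headphones): category_id=4 -> matches Outdoor
So 2 of 5 rows are dropped.

SQL:
SELECT a.name, b.name AS category
FROM products a
INNER JOIN categories b ON a.category_id = b.id

Result:
name       | category 
-----------+----------
Tablet     | Furniture
Mouse      | Sports   
Headphones | Outdoor  


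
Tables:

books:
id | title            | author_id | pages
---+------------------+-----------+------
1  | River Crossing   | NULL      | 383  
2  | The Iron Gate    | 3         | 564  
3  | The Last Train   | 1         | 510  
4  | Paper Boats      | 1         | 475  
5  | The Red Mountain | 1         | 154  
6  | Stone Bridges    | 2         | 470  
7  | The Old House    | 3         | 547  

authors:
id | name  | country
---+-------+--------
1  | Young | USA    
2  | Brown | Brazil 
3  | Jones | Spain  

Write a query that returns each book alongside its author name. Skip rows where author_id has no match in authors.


INNER JOIN keeps only books rows whose author_id matches an id in authors. Walk through each book:
  - book 1 (River Crossing): author_id=NULL, no match -> dropped
  - book 2 (The Iron Gate): author_id=3 -> matches Jones
  - book 3 (The Last Train): author_id=1 -> matches Young
  - book 4 (Paper Boats): author_id=1 -> matches Young
  - book 5 (The Red Mountain): author_id=1 -> matches Young
  - book 6 (Stone Bridges): author_id=2 -> matches Brown
  - book 7 (The Old House): author_id=3 -> matches Jones
So 1 of 7 rows is dropped.

SQL:
SELECT a.title, b.name AS author
FROM books a
INNER JOIN authors b ON a.author_id = b.id

Result:
title            | author
-----------------+-------
The Iron Gate    | Jones 
The Last Train   | Young 
Paper Boats      | Young 
The Red Mountain | Young 
Stone Bridges    | Brown 
The Old House    | Jones 


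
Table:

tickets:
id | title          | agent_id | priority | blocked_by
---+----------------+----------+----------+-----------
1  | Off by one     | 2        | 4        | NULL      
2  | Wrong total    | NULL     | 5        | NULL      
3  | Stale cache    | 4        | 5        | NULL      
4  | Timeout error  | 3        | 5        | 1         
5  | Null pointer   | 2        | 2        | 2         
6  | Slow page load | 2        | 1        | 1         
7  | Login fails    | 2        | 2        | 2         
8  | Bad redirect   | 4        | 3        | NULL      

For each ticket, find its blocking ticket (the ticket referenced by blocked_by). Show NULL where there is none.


This is a self-join: tickets is joined to a second copy of itself, matching each row's blocked_by to another row's id. Use LEFT JOIN so rows with blocked_by=NULL are kept.
  - ticket 1 (Off by one): blocked_by=NULL -> NULL
  - ticket 2 (Wrong total): blocked_by=NULL -> NULL
  - ticket 3 (Stale cache): blocked_by=NULL -> NULL
  - ticket 4 (Timeout error): blocked_by=1 -> Off by one
  - ticket 5 (Null pointer): blocked_by=2 -> Wrong total
  - ticket 6 (Slow page load): blocked_by=1 -> Off by one
  - ticket 7 (Login fails): blocked_by=2 -> Wrong total
  - ticket 8 (Bad redirect): blocked_by=NULL -> NULL

SQL:
SELECT a.title AS item, b.title AS blocked_by
FROM tickets a
LEFT JOIN tickets b ON a.blocked_by = b.id

Result:
item           | blocked_by 
---------------+------------
Off by one     | NULL       
Wrong total    | NULL       
Stale cache    | NULL       
Timeout error  | Off by one 
Null pointer   | Wrong total
Slow page load | Off by one 
Login fails    | Wrong total
Bad redirect   | NULL       


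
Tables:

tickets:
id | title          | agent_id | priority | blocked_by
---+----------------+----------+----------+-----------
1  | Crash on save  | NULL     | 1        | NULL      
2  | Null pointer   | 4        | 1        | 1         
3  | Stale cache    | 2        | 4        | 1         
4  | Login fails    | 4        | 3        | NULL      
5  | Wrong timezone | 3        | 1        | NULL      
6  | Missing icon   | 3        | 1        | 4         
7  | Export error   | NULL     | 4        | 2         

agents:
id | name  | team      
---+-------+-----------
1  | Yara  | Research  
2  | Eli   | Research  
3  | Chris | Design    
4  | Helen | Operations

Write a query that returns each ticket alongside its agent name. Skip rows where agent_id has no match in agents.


INNER JOIN keeps only tickets rows whose agent_id matches an id in agents. Walk through each ticket:
  - ticket 1 (Crash on save): agent_id=NULL, no match -> dropped
  - ticket 2 (Null pointer): agent_id=4 -> matches Helen
  - ticket 3 (Stale cache): agent_id=2 -> matches Eli
  - ticket 4 (Login fails): agent_id=4 -> matches Helen
  - ticket 5 (Wrong timezone): agent_id=3 -> matches Chris
  - ticket 6 (Missing icon): agent_id=3 -> matches Chris
  - ticket 7 (Export error): agent_id=NULL, no match -> dropped
So 2 of 7 rows are dropped.

SQL:
SELECT a.title, b.name AS agent
FROM tickets a
INNER JOIN agents b ON a.agent_id = b.id

Result:
title          | agent
---------------+------
Null pointer   | Helen
Stale cache    | Eli  
Login fails    | Helen
Wrong timezone | Chris
Missing icon   | Chris


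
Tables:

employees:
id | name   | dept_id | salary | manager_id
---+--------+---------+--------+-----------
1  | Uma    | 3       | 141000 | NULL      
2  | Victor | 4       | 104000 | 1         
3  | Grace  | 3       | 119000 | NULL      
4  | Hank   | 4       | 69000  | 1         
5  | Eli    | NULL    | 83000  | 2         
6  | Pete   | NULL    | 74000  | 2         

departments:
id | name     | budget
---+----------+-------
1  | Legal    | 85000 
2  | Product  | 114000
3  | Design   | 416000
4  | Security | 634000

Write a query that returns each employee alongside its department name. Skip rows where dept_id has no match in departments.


INNER JOIN keeps only employees rows whose dept_id matches an id in departments. Walk through each employee:
  - employee 1 (Uma): dept_id=3 -> matches Design
  - employee 2 (Victor): dept_id=4 -> matches Security
  - employee 3 (Grace): dept_id=3 -> matches Design
  - employee 4 (Hank): dept_id=4 -> matches Security
  - employee 5 (Eli): dept_id=NULL, no match -> dropped
  - employee 6 (Pete): dept_id=NULL, no match -> dropped
So 2 of 6 rows are dropped.

SQL:
SELECT a.name, b.name AS department
FROM employees a
INNER JOIN departments b ON a.dept_id = b.id

Result:
name   | department
-------+-----------
Uma    | Design    
Victor | Security  
Grace  | Design    
Hank   | Security  


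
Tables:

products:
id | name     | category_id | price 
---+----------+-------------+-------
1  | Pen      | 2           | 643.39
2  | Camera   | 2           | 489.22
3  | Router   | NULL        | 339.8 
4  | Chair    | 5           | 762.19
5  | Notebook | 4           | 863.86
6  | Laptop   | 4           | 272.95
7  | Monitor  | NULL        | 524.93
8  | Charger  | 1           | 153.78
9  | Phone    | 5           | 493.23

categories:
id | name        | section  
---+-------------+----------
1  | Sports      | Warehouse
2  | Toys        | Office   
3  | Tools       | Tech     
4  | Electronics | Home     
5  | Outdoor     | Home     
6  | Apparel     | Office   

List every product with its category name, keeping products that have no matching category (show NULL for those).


LEFT JOIN keeps every row from products (the left table); where category_id has no match in categories, the category columns become NULL. Walk through each product:
  - product 1 (Pen): category_id=2 -> matches Toys
  - product 2 (Camera): category_id=2 -> matches Toys
  - product 3 (Router): category_id=NULL, no match -> kept with NULL
  - product 4 (Chair): category_id=5 -> matches Outdoor
  - product 5 (Notebook): category_id=4 -> matches Electronics
  - product 6 (Laptop): category_id=4 -> matches Electronics
  - product 7 (Monitor): category_id=NULL, no match -> kept with NULL
  - product 8 (Charger): category_id=1 -> matches Sports
  - product 9 (Phone): category_id=5 -> matches Outdoor
All 9 rows appear; 2 have NULL category.

SQL:
SELECT a.name, b.name AS category
FROM products a
LEFT JOIN categories b ON a.category_id = b.id

Result:
name     | category   
---------+------------
Pen      | Toys       
Camera   | Toys       
Router   | NULL       
Chair    | Outdoor    
Notebook | Electronics
Laptop   | Electronics
Monitor  | NULL       
Charger  | Sports     
Phone    | Outdoor    


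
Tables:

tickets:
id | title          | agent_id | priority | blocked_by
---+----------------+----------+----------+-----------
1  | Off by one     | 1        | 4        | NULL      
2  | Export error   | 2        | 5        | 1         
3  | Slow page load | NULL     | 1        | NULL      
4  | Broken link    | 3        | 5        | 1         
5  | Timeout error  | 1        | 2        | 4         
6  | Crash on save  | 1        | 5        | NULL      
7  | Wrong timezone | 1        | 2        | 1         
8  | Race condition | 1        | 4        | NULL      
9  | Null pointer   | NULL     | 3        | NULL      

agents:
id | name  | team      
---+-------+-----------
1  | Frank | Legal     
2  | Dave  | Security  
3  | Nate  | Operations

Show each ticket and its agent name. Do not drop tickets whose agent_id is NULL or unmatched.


LEFT JOIN keeps every row from tickets (the left table); where agent_id has no match in agents, the agent columns become NULL. Walk through each ticket:
  - ticket 1 (Off by one): agent_id=1 -> matches Frank
  - ticket 2 (Export error): agent_id=2 -> matches Dave
  - ticket 3 (Slow page load): agent_id=NULL, no match -> kept with NULL
  - ticket 4 (Broken link): agent_id=3 -> matches Nate
  - ticket 5 (Timeout error): agent_id=1 -> matches Frank
  - ticket 6 (Crash on save): agent_id=1 -> matches Frank
  - ticket 7 (Wrong timezone): agent_id=1 -> matches Frank
  - ticket 8 (Race condition): agent_id=1 -> matches Frank
  - ticket 9 (Null pointer): agent_id=NULL, no match -> kept with NULL
All 9 rows appear; 2 have NULL agent.

SQL:
SELECT a.title, b.name AS agent
FROM tickets a
LEFT JOIN agents b ON a.agent_id = b.id

Result:
title          | agent
---------------+------
Off by one     | Frank
Export error   | Dave 
Slow page load | NULL 
Broken link    | Nate 
Timeout error  | Frank
Crash on save  | Frank
Wrong timezone | Frank
Race condition | Frank
Null pointer   | NULL 


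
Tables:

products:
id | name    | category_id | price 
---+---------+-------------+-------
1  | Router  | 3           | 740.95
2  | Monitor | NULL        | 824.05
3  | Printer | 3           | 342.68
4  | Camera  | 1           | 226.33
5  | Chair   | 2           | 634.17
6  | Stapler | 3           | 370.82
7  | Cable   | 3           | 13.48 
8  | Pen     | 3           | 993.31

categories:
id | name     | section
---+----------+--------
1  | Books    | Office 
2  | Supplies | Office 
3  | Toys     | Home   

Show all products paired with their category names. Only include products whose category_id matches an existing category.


INNER JOIN keeps only products rows whose category_id matches an id in categories. Walk through each product:
  - product 1 (Router): category_id=3 -> matches Toys
  - product 2 (Monitor): category_id=NULL, no match -> dropped
  - product 3 (Printer): category_id=3 -> matches Toys
  - product 4 (Camera): category_id=1 -> matches Books
  - product 5 (Chair): category_id=2 -> matches Supplies
  - product 6 (Stapler): category_id=3 -> matches Toys
  - product 7 (Cable): category_id=3 -> matches Toys
  - product 8 (Pen): category_id=3 -> matches Toys
So 1 of 8 rows is dropped.

SQL:
SELECT a.name, b.name AS category
FROM products a
INNER JOIN categories b ON a.category_id = b.id

Result:
name    | category
--------+---------
Router  | Toys    
Printer | Toys    
Camera  | Books   
Chair   | Supplies
Stapler | Toys    
Cable   | Toys    
Pen     | Toys    


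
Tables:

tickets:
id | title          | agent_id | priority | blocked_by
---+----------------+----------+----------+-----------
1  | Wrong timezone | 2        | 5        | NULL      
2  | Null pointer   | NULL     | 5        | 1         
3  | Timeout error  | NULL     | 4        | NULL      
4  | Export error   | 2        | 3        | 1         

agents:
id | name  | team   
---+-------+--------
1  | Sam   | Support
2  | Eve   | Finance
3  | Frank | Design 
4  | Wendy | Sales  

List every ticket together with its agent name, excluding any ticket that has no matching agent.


INNER JOIN keeps only tickets rows whose agent_id matches an id in agents. Walk through each ticket:
  - ticket 1 (Wrong timezone): agent_id=2 -> matches Eve
  - ticket 2 (Null pointer): agent_id=NULL, no match -> dropped
  - ticket 3 (Timeout error): agent_id=NULL, no match -> dropped
  - ticket 4 (Export error): agent_id=2 -> matches Eve
So 2 of 4 rows are dropped.

SQL:
SELECT a.title, b.name AS agent
FROM tickets a
INNER JOIN agents b ON a.agent_id = b.id

Result:
title          | agent
---------------+------
Wrong timezone | Eve  
Export error   | Eve  


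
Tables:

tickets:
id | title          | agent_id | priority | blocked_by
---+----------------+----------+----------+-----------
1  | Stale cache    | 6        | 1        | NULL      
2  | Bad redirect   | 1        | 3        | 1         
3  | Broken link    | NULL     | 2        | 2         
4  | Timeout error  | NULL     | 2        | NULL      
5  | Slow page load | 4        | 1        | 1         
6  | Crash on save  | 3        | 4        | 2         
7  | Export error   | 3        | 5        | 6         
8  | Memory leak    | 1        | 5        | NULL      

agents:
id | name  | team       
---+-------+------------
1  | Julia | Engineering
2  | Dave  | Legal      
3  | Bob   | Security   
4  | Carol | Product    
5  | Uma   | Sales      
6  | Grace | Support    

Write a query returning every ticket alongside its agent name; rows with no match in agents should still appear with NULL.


LEFT JOIN keeps every row from tickets (the left table); where agent_id has no match in agents, the agent columns become NULL. Walk through each ticket:
  - ticket 1 (Stale cache): agent_id=6 -> matches Grace
  - ticket 2 (Bad redirect): agent_id=1 -> matches Julia
  - ticket 3 (Broken link): agent_id=NULL, no match -> kept with NULL
  - ticket 4 (Timeout error): agent_id=NULL, no match -> kept with NULL
  - ticket 5 (Slow page load): agent_id=4 -> matches Carol
  - ticket 6 (Crash on save): agent_id=3 -> matches Bob
  - ticket 7 (Export error): agent_id=3 -> matches Bob
  - ticket 8 (Memory leak): agent_id=1 -> matches Julia
All 8 rows appear; 2 have NULL agent.

SQL:
SELECT a.title, b.name AS agent
FROM tickets a
LEFT JOIN agents b ON a.agent_id = b.id

Result:
title          | agent
---------------+------
Stale cache    | Grace
Bad redirect   | Julia
Broken link    | NULL 
Timeout error  | NULL 
Slow page load | Carol
Crash on save  | Bob  
Export error   | Bob  
Memory leak    | Julia


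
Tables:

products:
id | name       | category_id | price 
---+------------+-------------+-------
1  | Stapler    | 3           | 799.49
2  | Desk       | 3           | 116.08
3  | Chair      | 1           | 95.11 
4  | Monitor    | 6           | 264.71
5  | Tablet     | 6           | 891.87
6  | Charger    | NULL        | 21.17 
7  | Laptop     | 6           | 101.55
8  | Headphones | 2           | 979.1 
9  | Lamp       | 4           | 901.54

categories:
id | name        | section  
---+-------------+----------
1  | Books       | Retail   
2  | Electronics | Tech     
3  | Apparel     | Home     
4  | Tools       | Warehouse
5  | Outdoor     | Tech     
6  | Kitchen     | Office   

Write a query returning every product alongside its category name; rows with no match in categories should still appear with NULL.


LEFT JOIN keeps every row from products (the left table); where category_id has no match in categories, the category columns become NULL. Walk through each product:
  - product 1 (Stapler): category_id=3 -> matches Apparel
  - product 2 (Desk): category_id=3 -> matches Apparel
  - product 3 (Chair): category_id=1 -> matches Books
  - product 4 (Monitor): category_id=6 -> matches Kitchen
  - product 5 (Tablet): category_id=6 -> matches Kitchen
  - product 6 (Charger): category_id=NULL, no match -> kept with NULL
  - product 7 (Laptop): category_id=6 -> matches Kitchen
  - product 8 (Headphones): category_id=2 -> matches Electronics
  - product 9 (Lamp): category_id=4 -> matches Tools
All 9 rows appear; 1 has NULL category.

SQL:
SELECT a.name, b.name AS category
FROM products a
LEFT JOIN categories b ON a.category_id = b.id

Result:
name       | category   
-----------+------------
Stapler    | Apparel    
Desk       | Apparel    
Chair      | Books      
Monitor    | Kitchen    
Tablet     | Kitchen    
Charger    | NULL       
Laptop     | Kitchen    
Headphones | Electronics
Lamp       | Tools      


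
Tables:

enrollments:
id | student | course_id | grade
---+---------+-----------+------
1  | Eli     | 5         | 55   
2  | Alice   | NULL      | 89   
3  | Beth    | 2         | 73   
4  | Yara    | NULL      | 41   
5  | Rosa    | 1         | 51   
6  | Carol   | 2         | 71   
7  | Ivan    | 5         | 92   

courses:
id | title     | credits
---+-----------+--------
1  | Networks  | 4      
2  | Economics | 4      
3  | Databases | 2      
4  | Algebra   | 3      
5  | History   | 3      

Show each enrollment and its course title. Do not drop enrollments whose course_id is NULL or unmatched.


LEFT JOIN keeps every row from enrollments (the left table); where course_id has no match in courses, the course columns become NULL. Walk through each enrollment:
  - enrollment 1 (Eli): course_id=5 -> matches History
  - enrollment 2 (Alice): course_id=NULL, no match -> kept with NULL
  - enrollment 3 (Beth): course_id=2 -> matches Economics
  - enrollment 4 (Yara): course_id=NULL, no match -> kept with NULL
  - enrollment 5 (Rosa): course_id=1 -> matches Networks
  - enrollment 6 (Carol): course_id=2 -> matches Economics
  - enrollment 7 (Ivan): course_id=5 -> matches History
All 7 rows appear; 2 have NULL course.

SQL:
SELECT a.student, b.title AS course
FROM enrollments a
LEFT JOIN courses b ON a.course_id = b.id

Result:
student | course   
--------+----------
Eli     | History  
Alice   | NULL     
Beth    | Economics
Yara    | NULL     
Rosa    | Networks 
Carol   | Economics
Ivan    | History  
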